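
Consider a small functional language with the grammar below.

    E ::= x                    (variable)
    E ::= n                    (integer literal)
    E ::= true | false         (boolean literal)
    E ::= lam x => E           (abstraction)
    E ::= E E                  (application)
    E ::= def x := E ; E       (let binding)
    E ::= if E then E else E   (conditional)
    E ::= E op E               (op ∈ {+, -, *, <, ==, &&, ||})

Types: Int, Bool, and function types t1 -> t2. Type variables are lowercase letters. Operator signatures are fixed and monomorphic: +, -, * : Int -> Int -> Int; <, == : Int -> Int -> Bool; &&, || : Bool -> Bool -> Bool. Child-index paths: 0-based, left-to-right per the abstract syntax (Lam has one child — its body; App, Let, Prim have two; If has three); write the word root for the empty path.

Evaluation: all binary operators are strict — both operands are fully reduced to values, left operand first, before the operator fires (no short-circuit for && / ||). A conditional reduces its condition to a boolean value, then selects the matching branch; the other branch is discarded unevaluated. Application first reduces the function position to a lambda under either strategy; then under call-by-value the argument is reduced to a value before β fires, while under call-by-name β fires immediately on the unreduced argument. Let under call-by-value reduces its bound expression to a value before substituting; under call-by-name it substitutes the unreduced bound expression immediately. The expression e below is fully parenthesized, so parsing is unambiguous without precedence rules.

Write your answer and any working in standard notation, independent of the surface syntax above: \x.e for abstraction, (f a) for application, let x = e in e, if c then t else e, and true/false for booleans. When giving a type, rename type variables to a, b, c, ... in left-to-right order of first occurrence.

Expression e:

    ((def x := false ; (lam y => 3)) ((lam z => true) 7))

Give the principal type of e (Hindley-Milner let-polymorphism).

Answer: Int

Derivation:
let x : Bool
\y._ : a -> Int
\z._ : b -> Bool
  unify b -> Bool ~ Int -> c
  unify b ~ Int
  unify Bool ~ c
_ _ : Bool
  unify a -> Int ~ Bool -> d
  unify a ~ Bool
  unify Int ~ d
_ _ : Int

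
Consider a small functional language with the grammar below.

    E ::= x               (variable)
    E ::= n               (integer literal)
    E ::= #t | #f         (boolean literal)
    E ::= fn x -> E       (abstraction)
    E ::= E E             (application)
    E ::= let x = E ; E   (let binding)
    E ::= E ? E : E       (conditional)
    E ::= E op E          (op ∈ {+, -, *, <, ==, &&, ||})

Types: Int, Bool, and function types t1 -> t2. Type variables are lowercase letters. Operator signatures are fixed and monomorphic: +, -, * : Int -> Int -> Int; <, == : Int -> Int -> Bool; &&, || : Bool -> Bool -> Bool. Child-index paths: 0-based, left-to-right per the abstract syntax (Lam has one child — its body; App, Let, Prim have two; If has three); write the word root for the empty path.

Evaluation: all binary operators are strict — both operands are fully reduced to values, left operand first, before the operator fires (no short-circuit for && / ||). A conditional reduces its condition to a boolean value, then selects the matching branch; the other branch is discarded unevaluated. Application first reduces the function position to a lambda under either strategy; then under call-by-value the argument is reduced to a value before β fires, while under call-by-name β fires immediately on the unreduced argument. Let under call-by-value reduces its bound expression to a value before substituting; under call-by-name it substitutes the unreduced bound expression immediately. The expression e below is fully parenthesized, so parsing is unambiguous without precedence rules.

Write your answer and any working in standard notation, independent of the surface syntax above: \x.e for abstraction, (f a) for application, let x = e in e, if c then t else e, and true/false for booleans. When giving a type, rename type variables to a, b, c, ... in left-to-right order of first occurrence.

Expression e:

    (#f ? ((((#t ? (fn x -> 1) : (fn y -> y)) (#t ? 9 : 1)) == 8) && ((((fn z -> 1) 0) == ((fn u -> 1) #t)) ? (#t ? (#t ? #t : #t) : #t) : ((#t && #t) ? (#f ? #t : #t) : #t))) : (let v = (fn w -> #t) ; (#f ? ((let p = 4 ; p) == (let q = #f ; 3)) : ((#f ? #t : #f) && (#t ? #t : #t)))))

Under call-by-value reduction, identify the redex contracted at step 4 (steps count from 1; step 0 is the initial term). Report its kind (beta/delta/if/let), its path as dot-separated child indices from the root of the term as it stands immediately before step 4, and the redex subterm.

Trace:
step 0: (if false then ((((if true then (\x.1) else (\y.y)) (if true then 9 else 1)) == 8) && (if (((\z.1) 0) == ((\u.1) true)) then (if true then (if true then true else true) else true) else (if (true && true) then (if false then true else true) else true))) else (let v = (\w.true) in (if false then ((let p = 4 in p) == (let q = false in 3)) else ((if false then true else false) && (if true then true else true)))))
step 1: [if@root] (let v = (\w.true) in (if false then ((let p = 4 in p) == (let q = false in 3)) else ((if false then true else false) && (if true then true else true))))
step 2: [let@root] (if false then ((let p = 4 in p) == (let q = false in 3)) else ((if false then true else false) && (if true then true else true)))
step 3: [if@root] ((if false then true else false) && (if true then true else true))
step 4: [if@0] (false && (if true then true else true))

Answer: if at 0 : (if false then true else false)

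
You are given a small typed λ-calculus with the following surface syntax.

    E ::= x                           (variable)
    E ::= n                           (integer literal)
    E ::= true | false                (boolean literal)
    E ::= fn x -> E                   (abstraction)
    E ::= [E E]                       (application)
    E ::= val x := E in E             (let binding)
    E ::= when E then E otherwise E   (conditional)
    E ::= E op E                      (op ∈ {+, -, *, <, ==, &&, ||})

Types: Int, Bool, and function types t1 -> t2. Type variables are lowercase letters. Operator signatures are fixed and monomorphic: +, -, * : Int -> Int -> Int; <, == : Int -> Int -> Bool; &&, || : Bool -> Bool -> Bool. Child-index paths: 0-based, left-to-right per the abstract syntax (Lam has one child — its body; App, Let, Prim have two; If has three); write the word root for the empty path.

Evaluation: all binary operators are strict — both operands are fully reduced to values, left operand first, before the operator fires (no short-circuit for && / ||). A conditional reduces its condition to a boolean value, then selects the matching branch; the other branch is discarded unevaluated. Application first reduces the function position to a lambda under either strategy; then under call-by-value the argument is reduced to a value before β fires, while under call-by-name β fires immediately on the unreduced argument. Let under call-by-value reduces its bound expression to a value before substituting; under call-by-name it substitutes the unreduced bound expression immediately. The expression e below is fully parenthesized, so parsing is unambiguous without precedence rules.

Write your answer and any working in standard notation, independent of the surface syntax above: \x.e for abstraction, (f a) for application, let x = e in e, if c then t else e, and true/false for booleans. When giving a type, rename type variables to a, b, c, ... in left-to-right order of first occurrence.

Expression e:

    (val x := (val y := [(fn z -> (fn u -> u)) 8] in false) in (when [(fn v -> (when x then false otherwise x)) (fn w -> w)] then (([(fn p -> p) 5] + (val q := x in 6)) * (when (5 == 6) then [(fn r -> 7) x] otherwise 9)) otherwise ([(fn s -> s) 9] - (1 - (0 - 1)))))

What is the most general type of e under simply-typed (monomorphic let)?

Trace:
u : b
\u._ : b -> b
\z._ : a -> b -> b
  unify a -> b -> b ~ Int -> c
  unify a ~ Int
  unify b -> b ~ c
_ _ : b -> b
let y : b -> b
let x : Bool
x : Bool
  unify Bool ~ Bool
x : Bool
  unify Bool ~ Bool
\v._ : d -> Bool
w : e
\w._ : e -> e
  unify d -> Bool ~ (e -> e) -> f
  unify d ~ e -> e
  unify Bool ~ f
_ _ : Bool
  unify Bool ~ Bool
p : g
\p._ : g -> g
  unify g -> g ~ Int -> h
  unify g ~ Int
  unify Int ~ h
_ _ : Int
  unify Int ~ Int
x : Bool
let q : Bool
  unify Int ~ Int
  unify Int ~ Int
  unify Int ~ Int
  unify Int ~ Int
  unify Bool ~ Bool
\r._ : i -> Int
x : Bool
  unify i -> Int ~ Bool -> j
  unify i ~ Bool
  unify Int ~ j
_ _ : Int
  unify Int ~ Int
  unify Int ~ Int
s : k
\s._ : k -> k
  unify k -> k ~ Int -> l
  unify k ~ Int
  unify Int ~ l
_ _ : Int
  unify Int ~ Int
  unify Int ~ Int
  unify Int ~ Int
  unify Int ~ Int
  unify Int ~ Int
  unify Int ~ Int
  unify Int ~ Int

Answer: Int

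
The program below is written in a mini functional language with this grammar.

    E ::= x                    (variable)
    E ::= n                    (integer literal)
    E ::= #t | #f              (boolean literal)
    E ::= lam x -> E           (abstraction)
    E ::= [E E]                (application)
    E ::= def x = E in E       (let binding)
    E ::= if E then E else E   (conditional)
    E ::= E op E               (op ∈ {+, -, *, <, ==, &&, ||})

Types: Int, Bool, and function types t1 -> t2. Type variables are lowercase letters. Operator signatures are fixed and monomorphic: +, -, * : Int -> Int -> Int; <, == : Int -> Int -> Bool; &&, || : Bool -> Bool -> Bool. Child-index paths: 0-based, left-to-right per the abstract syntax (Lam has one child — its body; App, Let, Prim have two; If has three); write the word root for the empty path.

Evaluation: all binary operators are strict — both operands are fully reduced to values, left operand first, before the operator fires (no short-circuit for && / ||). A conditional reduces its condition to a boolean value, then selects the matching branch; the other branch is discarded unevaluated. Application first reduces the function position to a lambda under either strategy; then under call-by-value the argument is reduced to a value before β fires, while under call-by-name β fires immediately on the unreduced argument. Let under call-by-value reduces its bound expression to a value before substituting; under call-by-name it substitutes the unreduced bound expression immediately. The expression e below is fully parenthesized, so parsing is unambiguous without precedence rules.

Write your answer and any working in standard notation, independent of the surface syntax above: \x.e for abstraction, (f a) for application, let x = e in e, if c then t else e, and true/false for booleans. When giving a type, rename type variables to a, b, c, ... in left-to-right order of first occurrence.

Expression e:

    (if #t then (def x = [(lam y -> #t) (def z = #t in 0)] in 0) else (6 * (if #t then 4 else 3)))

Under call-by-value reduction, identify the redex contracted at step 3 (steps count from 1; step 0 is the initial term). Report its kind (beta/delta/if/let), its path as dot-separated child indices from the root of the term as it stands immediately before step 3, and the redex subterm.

Working:
step 0: (if true then (let x = ((\y.true) (let z = true in 0)) in 0) else (6 * (if true then 4 else 3)))
step 1: [if@root] (let x = ((\y.true) (let z = true in 0)) in 0)
step 2: [let@0.1] (let x = ((\y.true) 0) in 0)
step 3: [beta@0] (let x = true in 0)

Answer: beta at 0 : ((\y.true) 0)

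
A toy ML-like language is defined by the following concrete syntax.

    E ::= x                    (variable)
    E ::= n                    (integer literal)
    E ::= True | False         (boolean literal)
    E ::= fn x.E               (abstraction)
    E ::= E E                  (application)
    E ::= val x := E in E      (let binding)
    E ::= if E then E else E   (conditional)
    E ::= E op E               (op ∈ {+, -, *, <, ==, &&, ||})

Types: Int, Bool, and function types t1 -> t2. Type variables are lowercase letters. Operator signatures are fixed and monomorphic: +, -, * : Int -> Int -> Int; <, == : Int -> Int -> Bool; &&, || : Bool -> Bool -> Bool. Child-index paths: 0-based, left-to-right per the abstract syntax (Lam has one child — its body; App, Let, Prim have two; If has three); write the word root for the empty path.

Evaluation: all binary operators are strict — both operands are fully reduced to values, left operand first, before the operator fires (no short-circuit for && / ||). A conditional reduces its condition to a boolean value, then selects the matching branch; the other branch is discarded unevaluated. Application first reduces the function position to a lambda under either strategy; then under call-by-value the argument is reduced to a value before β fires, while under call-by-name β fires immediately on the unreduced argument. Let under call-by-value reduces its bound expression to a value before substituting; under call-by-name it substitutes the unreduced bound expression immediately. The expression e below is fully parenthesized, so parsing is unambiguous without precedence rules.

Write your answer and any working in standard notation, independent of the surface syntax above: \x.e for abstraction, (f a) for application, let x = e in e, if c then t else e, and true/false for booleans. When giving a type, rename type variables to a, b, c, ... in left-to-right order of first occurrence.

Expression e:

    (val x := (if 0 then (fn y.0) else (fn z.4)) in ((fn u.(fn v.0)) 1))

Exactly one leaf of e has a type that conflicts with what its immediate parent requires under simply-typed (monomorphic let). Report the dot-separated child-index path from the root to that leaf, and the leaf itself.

Answer: 0.0 : 0

Working:
  unify Int ~ Bool
  FAIL: mismatch Int ~ Bool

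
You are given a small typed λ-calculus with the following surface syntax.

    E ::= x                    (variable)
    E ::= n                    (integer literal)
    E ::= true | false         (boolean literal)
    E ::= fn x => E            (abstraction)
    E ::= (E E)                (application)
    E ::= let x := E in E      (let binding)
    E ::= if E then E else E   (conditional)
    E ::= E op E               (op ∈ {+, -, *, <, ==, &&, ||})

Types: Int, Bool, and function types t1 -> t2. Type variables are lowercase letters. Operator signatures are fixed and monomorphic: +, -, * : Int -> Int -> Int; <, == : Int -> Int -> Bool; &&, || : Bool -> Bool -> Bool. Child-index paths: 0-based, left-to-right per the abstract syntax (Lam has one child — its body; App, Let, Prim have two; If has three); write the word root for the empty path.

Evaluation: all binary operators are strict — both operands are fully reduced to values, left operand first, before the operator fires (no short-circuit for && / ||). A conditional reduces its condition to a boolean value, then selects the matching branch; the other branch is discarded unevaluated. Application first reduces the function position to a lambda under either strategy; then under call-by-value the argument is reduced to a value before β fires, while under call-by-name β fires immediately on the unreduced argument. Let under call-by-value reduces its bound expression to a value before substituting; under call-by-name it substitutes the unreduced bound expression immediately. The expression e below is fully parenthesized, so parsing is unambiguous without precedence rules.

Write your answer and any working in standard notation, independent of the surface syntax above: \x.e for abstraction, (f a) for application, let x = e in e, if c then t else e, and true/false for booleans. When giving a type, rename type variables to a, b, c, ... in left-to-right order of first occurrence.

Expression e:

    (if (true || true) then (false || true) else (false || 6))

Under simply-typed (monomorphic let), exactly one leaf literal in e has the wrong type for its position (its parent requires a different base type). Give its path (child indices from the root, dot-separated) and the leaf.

Derivation:
  unify Bool ~ Bool
  unify Bool ~ Bool
  unify Bool ~ Bool
  unify Bool ~ Bool
  unify Bool ~ Bool
  unify Bool ~ Bool
  unify Int ~ Bool
  FAIL: mismatch Int ~ Bool

Answer: 2.1 : 6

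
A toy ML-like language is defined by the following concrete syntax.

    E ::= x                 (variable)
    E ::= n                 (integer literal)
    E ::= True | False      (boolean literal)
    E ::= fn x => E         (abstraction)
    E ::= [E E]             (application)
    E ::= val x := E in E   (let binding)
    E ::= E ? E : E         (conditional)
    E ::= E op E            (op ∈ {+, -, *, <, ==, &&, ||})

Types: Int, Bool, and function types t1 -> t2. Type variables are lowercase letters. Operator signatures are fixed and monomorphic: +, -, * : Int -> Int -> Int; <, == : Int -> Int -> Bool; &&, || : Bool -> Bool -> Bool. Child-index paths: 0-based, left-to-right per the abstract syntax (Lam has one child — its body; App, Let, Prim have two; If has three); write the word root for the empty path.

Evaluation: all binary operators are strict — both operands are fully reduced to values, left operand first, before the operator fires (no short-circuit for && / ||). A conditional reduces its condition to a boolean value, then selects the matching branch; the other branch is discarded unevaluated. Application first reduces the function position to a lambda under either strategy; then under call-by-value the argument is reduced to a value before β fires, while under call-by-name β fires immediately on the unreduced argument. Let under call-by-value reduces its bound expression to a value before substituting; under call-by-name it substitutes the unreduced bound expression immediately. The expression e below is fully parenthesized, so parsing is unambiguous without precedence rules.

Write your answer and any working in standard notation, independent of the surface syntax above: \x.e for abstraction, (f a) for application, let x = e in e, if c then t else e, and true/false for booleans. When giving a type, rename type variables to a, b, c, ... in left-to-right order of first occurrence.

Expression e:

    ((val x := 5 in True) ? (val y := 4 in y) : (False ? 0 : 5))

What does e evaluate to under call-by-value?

Derivation:
step 0: (if (let x = 5 in true) then (let y = 4 in y) else (if false then 0 else 5))
step 1: [let@0] (if true then (let y = 4 in y) else (if false then 0 else 5))
step 2: [if@root] (let y = 4 in y)
step 3: [let@root] 4

Answer: 4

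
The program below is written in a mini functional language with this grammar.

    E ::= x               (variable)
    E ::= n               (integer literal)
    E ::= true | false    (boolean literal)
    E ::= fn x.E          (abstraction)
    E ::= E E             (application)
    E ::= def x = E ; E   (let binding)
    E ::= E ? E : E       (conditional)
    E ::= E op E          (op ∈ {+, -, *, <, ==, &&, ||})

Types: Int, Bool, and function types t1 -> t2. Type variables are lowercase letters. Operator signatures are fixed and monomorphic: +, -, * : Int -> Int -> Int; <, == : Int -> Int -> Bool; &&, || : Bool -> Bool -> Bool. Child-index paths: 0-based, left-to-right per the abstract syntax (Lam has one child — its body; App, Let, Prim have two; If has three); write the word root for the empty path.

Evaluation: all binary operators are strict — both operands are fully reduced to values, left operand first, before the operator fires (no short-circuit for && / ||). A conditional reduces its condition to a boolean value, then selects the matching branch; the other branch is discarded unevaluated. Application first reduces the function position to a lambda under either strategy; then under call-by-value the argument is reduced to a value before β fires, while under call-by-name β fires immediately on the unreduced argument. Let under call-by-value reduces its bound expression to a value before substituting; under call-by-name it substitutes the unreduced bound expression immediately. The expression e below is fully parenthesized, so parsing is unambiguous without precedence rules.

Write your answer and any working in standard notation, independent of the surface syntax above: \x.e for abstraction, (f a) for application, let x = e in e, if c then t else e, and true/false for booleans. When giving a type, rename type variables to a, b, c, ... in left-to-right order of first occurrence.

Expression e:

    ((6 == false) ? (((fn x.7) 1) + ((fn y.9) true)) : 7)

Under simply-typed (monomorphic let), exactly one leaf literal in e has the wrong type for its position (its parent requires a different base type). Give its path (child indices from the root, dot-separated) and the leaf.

Working:
  unify Int ~ Int
  unify Bool ~ Int
  FAIL: mismatch Bool ~ Int

Answer: 0.1 : false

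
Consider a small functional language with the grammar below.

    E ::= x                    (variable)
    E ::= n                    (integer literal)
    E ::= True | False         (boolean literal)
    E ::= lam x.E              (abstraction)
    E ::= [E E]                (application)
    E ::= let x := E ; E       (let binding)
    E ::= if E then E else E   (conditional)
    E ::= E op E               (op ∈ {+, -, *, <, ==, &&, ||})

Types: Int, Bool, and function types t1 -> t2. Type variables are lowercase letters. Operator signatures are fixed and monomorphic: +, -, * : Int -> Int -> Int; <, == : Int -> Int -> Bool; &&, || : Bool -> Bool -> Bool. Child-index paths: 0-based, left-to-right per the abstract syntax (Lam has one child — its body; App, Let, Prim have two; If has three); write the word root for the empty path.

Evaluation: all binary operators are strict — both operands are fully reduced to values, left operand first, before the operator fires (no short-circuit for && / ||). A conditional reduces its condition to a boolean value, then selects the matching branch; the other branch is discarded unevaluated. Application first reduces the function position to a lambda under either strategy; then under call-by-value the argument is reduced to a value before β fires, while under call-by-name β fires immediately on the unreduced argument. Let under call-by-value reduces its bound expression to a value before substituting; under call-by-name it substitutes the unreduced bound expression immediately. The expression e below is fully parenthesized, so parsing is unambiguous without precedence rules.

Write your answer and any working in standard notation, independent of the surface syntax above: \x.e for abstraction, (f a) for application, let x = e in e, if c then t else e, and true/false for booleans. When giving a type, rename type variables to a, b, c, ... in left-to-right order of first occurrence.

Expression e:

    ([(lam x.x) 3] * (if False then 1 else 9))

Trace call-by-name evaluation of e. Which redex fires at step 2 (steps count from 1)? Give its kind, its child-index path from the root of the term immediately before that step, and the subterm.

Trace:
step 0: (((\x.x) 3) * (if false then 1 else 9))
step 1: [beta@0] (3 * (if false then 1 else 9))
step 2: [if@1] (3 * 9)

Answer: if at 1 : (if false then 1 else 9)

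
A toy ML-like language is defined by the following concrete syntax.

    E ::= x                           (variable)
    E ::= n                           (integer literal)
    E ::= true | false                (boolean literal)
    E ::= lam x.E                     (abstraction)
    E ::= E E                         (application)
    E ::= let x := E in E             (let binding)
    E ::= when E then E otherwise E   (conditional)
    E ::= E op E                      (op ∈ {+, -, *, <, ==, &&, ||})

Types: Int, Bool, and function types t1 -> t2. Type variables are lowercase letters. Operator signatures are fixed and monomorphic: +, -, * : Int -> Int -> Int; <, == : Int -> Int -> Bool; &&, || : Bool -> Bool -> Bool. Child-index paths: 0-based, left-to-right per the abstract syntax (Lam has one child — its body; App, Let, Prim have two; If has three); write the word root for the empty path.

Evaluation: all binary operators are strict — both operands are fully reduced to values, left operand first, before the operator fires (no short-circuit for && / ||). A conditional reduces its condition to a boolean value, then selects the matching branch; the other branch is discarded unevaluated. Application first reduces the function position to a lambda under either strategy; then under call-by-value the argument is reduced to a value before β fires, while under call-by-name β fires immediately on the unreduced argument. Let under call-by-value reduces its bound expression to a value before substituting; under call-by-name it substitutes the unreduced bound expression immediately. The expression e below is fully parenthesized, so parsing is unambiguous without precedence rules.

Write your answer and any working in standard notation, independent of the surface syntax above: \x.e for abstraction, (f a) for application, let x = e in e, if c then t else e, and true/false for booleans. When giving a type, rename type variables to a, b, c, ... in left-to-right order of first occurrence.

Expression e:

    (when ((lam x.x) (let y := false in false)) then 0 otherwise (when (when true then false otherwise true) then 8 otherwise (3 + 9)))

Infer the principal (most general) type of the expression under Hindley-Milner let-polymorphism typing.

Answer: Int

Working:
x : a
\x._ : a -> a
let y : Bool
  unify a -> a ~ Bool -> b
  unify a ~ Bool
  unify Bool ~ b
_ _ : Bool
  unify Bool ~ Bool
  unify Bool ~ Bool
  unify Bool ~ Bool
  unify Bool ~ Bool
  unify Int ~ Int
  unify Int ~ Int
  unify Int ~ Int
  unify Int ~ Int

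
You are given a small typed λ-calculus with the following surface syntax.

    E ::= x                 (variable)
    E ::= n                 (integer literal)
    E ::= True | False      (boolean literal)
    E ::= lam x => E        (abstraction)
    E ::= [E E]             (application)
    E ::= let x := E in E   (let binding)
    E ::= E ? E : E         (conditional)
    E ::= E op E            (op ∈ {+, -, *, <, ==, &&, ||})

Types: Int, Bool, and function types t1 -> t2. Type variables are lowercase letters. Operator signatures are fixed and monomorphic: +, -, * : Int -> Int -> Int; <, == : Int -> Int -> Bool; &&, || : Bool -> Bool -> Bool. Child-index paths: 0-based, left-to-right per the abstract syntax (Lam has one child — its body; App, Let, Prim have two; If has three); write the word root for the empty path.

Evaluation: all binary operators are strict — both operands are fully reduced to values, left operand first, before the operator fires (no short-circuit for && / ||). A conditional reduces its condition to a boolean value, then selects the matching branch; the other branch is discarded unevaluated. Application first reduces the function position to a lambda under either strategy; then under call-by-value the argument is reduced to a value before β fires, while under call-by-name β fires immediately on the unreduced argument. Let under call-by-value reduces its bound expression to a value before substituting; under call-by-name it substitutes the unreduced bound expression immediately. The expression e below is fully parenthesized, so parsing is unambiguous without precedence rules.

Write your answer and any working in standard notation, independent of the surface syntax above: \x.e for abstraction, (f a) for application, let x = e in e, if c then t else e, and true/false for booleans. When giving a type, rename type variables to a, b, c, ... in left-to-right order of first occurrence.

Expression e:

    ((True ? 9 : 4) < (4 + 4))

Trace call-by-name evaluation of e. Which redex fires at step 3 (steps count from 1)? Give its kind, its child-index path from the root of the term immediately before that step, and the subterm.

Derivation:
step 0: ((if true then 9 else 4) < (4 + 4))
step 1: [if@0] (9 < (4 + 4))
step 2: [delta@1] (9 < 8)
step 3: [delta@root] false

Answer: delta at root : (9 < 8)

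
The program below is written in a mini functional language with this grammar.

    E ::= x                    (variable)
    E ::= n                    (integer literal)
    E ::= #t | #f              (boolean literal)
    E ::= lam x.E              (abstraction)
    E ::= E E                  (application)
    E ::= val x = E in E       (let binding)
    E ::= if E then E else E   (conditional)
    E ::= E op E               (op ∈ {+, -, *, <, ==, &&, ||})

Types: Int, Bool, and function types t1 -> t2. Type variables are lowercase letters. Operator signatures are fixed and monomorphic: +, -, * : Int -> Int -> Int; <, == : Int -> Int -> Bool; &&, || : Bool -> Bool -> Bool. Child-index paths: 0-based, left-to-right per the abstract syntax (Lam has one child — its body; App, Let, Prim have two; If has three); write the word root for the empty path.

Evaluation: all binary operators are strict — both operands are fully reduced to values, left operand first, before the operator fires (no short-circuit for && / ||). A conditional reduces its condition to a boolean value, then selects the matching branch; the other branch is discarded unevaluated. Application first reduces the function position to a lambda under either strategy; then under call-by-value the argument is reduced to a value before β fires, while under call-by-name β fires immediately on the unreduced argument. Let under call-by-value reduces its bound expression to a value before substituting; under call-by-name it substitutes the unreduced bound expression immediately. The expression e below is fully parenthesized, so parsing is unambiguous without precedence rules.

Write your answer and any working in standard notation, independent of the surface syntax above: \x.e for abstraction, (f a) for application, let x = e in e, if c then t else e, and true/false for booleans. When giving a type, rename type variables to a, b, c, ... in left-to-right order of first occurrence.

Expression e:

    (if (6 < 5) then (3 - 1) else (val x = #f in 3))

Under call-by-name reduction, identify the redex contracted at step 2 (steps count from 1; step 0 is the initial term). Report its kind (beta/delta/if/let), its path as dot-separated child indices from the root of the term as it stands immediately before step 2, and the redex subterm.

Answer: if at root : (if false then (3 - 1) else (let x = false in 3))

Derivation:
step 0: (if (6 < 5) then (3 - 1) else (let x = false in 3))
step 1: [delta@0] (if false then (3 - 1) else (let x = false in 3))
step 2: [if@root] (let x = false in 3)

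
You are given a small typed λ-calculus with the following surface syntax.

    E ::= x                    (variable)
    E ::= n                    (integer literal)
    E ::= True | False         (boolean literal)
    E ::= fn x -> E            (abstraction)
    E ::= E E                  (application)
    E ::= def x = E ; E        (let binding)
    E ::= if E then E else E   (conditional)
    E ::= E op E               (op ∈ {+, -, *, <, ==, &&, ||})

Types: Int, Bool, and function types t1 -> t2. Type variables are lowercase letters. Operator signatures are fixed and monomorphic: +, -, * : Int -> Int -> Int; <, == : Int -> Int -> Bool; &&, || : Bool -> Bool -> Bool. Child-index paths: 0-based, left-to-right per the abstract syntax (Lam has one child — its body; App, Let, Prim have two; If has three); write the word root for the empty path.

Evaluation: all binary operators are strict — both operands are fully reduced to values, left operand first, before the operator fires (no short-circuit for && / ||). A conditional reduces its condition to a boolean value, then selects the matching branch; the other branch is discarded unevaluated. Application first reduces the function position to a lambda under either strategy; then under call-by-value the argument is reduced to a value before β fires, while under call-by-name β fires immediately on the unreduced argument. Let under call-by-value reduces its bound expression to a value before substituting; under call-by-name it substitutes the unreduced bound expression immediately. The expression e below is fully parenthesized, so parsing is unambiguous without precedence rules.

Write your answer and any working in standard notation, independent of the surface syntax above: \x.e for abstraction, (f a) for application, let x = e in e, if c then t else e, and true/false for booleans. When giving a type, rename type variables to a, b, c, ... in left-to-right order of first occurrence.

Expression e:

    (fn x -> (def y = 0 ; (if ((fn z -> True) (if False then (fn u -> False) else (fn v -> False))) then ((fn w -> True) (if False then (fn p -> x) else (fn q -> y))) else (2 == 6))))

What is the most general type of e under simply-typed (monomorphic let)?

Trace:
let y : Int
\z._ : b -> Bool
  unify Bool ~ Bool
\u._ : c -> Bool
\v._ : d -> Bool
  unify c -> Bool ~ d -> Bool
  unify c ~ d
  unify Bool ~ Bool
  unify b -> Bool ~ (d -> Bool) -> e
  unify b ~ d -> Bool
  unify Bool ~ e
_ _ : Bool
  unify Bool ~ Bool
\w._ : f -> Bool
  unify Bool ~ Bool
x : a
\p._ : g -> a
y : Int
\q._ : h -> Int
  unify g -> a ~ h -> Int
  unify g ~ h
  unify a ~ Int
  unify f -> Bool ~ (h -> Int) -> i
  unify f ~ h -> Int
  unify Bool ~ i
_ _ : Bool
  unify Int ~ Int
  unify Int ~ Int
  unify Bool ~ Bool
\x._ : Int -> Bool

Answer: Int -> Bool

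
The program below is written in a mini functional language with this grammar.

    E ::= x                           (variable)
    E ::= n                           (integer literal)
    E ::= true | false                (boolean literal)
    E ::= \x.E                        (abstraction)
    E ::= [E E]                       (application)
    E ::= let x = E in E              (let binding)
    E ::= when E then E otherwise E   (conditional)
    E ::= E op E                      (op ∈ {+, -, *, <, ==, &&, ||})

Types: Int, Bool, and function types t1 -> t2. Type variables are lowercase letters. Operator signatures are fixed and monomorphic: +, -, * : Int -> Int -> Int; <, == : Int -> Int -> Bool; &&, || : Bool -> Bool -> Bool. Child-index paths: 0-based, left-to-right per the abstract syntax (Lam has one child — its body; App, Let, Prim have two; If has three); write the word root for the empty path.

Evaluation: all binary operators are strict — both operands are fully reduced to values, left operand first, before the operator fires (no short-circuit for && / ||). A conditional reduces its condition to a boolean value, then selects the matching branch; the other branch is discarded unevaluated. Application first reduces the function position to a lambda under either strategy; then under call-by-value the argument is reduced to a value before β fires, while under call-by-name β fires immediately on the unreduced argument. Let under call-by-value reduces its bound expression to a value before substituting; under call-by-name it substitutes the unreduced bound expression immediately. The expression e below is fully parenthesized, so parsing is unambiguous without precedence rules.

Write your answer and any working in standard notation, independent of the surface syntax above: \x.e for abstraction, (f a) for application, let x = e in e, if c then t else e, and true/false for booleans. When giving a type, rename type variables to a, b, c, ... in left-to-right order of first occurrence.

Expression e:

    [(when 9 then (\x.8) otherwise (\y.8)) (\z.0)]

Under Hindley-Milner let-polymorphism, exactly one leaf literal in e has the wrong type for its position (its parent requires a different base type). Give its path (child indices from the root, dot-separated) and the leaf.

Answer: 0.0 : 9

Trace:
  unify Int ~ Bool
  FAIL: mismatch Int ~ Bool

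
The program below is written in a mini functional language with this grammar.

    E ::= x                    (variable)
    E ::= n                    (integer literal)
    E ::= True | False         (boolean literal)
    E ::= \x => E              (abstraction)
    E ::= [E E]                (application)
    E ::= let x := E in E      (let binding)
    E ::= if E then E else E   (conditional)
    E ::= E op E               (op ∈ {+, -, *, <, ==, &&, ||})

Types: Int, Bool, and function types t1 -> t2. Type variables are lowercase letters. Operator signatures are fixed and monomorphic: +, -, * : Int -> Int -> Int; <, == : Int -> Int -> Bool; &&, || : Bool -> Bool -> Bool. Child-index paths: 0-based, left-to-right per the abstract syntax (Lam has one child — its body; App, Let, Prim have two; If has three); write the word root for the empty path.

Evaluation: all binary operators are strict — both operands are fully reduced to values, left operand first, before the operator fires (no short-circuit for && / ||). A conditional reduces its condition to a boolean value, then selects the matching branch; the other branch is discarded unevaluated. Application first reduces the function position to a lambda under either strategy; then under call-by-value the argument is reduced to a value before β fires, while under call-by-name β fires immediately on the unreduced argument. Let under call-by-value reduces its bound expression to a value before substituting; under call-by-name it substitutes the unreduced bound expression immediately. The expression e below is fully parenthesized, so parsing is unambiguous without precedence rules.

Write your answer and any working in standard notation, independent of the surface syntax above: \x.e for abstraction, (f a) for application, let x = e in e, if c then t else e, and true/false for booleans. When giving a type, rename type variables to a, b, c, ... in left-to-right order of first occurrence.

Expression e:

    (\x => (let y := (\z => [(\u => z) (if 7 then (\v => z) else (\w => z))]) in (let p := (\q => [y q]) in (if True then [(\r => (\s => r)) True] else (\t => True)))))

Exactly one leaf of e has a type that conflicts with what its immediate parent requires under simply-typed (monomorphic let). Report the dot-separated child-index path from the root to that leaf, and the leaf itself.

Answer: 0.0.0.1.0 : 7

Working:
z : b
\u._ : c -> b
  unify Int ~ Bool
  FAIL: mismatch Int ~ Bool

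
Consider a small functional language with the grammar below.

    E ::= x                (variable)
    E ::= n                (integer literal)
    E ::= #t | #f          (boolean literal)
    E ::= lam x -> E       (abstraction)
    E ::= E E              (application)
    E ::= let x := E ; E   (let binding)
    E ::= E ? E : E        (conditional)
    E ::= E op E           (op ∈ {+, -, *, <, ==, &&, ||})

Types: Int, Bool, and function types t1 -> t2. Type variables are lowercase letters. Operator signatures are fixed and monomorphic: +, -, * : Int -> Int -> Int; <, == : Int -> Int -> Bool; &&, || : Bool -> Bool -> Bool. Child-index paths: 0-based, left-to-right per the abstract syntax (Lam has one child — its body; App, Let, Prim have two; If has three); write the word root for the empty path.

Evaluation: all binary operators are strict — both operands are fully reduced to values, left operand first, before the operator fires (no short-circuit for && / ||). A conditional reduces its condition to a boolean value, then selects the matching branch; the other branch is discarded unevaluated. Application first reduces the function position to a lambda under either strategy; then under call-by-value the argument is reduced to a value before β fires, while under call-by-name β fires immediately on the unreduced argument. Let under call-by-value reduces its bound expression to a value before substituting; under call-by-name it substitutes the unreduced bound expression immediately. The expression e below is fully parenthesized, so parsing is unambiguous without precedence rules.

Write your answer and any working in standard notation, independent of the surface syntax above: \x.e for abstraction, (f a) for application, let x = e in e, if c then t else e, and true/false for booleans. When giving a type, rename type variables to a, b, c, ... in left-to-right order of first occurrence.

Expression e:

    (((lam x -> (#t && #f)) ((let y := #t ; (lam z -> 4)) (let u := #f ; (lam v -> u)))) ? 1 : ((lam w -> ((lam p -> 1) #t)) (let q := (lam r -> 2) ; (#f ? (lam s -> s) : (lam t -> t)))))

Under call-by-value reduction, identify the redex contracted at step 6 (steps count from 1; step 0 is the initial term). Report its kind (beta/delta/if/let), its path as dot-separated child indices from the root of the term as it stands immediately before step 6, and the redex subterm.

Derivation:
step 0: (if ((\x.(true && false)) ((let y = true in (\z.4)) (let u = false in (\v.u)))) then 1 else ((\w.((\p.1) true)) (let q = (\r.2) in (if false then (\s.s) else (\t.t)))))
step 1: [let@0.1.0] (if ((\x.(true && false)) ((\z.4) (let u = false in (\v.u)))) then 1 else ((\w.((\p.1) true)) (let q = (\r.2) in (if false then (\s.s) else (\t.t)))))
step 2: [let@0.1.1] (if ((\x.(true && false)) ((\z.4) (\v.false))) then 1 else ((\w.((\p.1) true)) (let q = (\r.2) in (if false then (\s.s) else (\t.t)))))
step 3: [beta@0.1] (if ((\x.(true && false)) 4) then 1 else ((\w.((\p.1) true)) (let q = (\r.2) in (if false then (\s.s) else (\t.t)))))
step 4: [beta@0] (if (true && false) then 1 else ((\w.((\p.1) true)) (let q = (\r.2) in (if false then (\s.s) else (\t.t)))))
step 5: [delta@0] (if false then 1 else ((\w.((\p.1) true)) (let q = (\r.2) in (if false then (\s.s) else (\t.t)))))
step 6: [if@root] ((\w.((\p.1) true)) (let q = (\r.2) in (if false then (\s.s) else (\t.t))))

Answer: if at root : (if false then 1 else ((\w.((\p.1) true)) (let q = (\r.2) in (if false then (\s.s) else (\t.t)))))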